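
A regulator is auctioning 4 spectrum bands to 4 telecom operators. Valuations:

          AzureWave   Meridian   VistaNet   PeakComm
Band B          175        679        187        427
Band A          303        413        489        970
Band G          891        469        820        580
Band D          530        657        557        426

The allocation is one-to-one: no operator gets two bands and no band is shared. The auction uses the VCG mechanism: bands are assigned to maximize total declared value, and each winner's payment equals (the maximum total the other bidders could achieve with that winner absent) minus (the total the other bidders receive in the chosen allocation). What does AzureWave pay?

AzureWave pays $263M.

Efficient allocation: AzureWave→Band G ($891M), Meridian→Band B ($679M), VistaNet→Band D ($557M), PeakComm→Band A ($970M); total welfare W = $3097M.
AzureWave receives Band G at value $891M, so the others get W − 891 = $2206M.
Without AzureWave: best allocation of the remaining 3 bidders over all 4 bands is Meridian→Band B ($679M), VistaNet→Band G ($820M), PeakComm→Band A ($970M), total $2469M.
VCG payment = (others' best without AzureWave) − (others' welfare with AzureWave) = 2469 − 2206 = $263M.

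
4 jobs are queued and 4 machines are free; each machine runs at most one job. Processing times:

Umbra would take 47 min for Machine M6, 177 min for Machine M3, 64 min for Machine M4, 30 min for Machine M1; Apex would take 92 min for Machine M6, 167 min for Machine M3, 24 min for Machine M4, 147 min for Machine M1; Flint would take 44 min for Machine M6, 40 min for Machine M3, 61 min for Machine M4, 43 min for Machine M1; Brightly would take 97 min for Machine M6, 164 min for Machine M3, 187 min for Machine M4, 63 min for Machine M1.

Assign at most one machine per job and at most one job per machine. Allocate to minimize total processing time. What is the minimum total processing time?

Optimal: Umbra→Machine M6 (47 min), Apex→Machine M4 (24 min), Flint→Machine M3 (40 min), Brightly→Machine M1 (63 min) — total 47+24+40+63 = 174 min.
Row-greedy (each job in turn takes its cheapest remaining machine) gives 191 min, worse by 17.

Min total: 174 min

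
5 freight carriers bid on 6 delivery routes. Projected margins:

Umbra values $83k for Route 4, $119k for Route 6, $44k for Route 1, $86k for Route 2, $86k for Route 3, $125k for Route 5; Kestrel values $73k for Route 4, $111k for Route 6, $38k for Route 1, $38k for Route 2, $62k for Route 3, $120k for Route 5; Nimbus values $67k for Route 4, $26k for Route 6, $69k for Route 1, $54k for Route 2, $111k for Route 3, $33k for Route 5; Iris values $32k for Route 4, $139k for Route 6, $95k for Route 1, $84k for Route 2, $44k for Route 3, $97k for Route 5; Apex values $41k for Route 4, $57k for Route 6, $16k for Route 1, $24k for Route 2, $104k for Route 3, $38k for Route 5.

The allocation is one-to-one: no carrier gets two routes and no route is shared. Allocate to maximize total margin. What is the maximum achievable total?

Optimal: Umbra→Route 2 ($86k), Kestrel→Route 5 ($120k), Nimbus→Route 1 ($69k), Iris→Route 6 ($139k), Apex→Route 3 ($104k) — total 86+120+69+139+104 = $518k.
Row-greedy (each carrier in turn takes its best remaining route) gives $483k, worse by 35.
No other one-to-one assignment exceeds $518k.

Maximum total: $518k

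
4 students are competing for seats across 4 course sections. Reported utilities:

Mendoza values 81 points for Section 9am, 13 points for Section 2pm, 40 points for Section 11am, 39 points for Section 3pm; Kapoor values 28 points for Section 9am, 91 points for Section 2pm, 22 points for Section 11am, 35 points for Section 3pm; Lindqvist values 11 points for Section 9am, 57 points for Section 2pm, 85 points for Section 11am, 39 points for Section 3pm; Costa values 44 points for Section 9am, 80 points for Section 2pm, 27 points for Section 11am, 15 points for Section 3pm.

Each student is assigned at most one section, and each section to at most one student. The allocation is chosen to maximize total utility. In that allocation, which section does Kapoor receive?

Optimal: Mendoza→Section 9am (81 points), Kapoor→Section 3pm (35 points), Lindqvist→Section 11am (85 points), Costa→Section 2pm (80 points) — total 81+35+85+80 = 281 points.
Row-greedy (each student in turn takes its best remaining section) gives 272 points, worse by 9.
Swapping Lindqvist↔Kapoor (Lindqvist→Section 3pm 39 points, Kapoor→Section 11am 22 points) loses 59.
Kapoor's own top section is Section 2pm (91 points), but forcing Kapoor→Section 2pm and reassigning the rest optimally gives only 272 points — worse by 9.

Kapoor receives Section 3pm.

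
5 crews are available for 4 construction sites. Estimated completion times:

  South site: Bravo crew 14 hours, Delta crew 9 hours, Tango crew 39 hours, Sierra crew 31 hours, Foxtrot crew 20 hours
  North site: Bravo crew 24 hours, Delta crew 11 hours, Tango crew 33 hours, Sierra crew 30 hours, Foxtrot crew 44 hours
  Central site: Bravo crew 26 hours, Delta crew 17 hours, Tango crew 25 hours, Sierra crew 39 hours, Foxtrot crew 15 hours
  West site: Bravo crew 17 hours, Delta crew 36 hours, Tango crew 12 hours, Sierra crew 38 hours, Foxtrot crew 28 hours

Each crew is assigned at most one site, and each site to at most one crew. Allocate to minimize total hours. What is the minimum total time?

Minimum total: 52 hours

Optimal: Bravo crew→South site (14 hours), Delta crew→North site (11 hours), Foxtrot crew→Central site (15 hours), Tango crew→West site (12 hours) — total 14+11+15+12 = 52 hours.
Column-greedy (each site in turn goes to its cheapest remaining crew) gives 60 hours, worse by 8.
Next-best assignment: Delta crew→South site, Bravo crew→North site, Foxtrot crew→Central site, Tango crew→West site = 60 hours.
Swapping Delta crew↔Tango crew (Delta crew→West site 36 hours, Tango crew→North site 33 hours) adds 46.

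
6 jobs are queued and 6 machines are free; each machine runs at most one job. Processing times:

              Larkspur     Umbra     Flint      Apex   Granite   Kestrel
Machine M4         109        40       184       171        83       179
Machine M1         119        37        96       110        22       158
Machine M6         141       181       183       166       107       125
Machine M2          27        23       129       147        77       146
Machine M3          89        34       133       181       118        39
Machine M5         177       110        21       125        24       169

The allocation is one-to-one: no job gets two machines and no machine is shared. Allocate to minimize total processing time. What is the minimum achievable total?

Optimal: Larkspur→Machine M2 (27 min), Umbra→Machine M4 (40 min), Flint→Machine M5 (21 min), Apex→Machine M6 (166 min), Granite→Machine M1 (22 min), Kestrel→Machine M3 (39 min) — total 27+40+21+166+22+39 = 315 min.
Row-greedy (each job in turn takes its cheapest remaining machine) gives 400 min, worse by 85.
Checked against all permutations: 315 min is optimal.

Minimum total: 315 min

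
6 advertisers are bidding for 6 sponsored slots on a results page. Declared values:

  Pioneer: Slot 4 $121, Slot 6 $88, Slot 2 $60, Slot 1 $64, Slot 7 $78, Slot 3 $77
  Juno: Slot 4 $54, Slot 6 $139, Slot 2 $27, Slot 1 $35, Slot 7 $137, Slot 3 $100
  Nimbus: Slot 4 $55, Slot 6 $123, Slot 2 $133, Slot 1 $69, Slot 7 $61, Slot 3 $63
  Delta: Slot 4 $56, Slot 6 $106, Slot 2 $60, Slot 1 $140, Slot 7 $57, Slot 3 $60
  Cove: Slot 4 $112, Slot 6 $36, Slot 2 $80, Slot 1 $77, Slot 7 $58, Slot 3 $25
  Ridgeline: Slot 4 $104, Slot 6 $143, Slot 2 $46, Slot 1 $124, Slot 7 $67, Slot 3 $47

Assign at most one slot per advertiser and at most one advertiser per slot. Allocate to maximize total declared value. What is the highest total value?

Maximum total: $742

Optimal: Pioneer→Slot 3 ($77), Juno→Slot 7 ($137), Nimbus→Slot 2 ($133), Delta→Slot 1 ($140), Cove→Slot 4 ($112), Ridgeline→Slot 6 ($143) — total 77+137+133+140+112+143 = $742.
Max-entry greedy (repeatedly take the single best remaining cell) gives $699, worse by 43.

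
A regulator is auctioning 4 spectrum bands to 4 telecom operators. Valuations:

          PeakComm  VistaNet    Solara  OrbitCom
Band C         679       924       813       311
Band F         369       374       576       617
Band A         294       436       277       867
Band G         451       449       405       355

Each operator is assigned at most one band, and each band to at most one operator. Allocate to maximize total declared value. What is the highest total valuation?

Optimal: PeakComm→Band G ($451M), VistaNet→Band C ($924M), Solara→Band F ($576M), OrbitCom→Band A ($867M) — total 451+924+576+867 = $2818M.
Row-greedy (each operator in turn takes its best remaining band) gives $2571M, worse by 247.

Maximum total: $2818M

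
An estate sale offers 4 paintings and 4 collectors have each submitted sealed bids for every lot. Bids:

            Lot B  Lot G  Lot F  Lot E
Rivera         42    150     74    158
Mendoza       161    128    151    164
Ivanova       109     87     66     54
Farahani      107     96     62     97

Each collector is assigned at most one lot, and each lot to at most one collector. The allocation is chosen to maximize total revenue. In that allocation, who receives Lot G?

Optimal: Rivera→Lot E ($158), Mendoza→Lot F ($151), Ivanova→Lot B ($109), Farahani→Lot G ($96) — total 158+151+109+96 = $514.
Column-greedy (each lot in turn goes to its best remaining collector) gives $474, worse by 40.
Checked against all permutations: $514 is optimal.
Farahani's own top lot is Lot B ($107), but forcing Farahani→Lot B and reassigning the rest optimally gives only $503 — worse by 11.

Farahani receives Lot G.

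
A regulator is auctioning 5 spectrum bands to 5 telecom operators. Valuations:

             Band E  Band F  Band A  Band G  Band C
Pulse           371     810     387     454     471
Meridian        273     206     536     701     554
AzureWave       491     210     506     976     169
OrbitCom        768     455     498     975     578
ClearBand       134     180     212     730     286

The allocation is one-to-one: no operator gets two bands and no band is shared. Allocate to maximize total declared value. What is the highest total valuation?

Optimal: Pulse→Band F ($810M), Meridian→Band A ($536M), AzureWave→Band G ($976M), OrbitCom→Band E ($768M), ClearBand→Band C ($286M) — total 810+536+976+768+286 = $3376M.
Max-entry greedy (repeatedly take the single best remaining cell) gives $3320M, worse by 56.
Swapping OrbitCom↔Meridian (OrbitCom→Band A $498M, Meridian→Band E $273M) loses 533.

Max total: $3376M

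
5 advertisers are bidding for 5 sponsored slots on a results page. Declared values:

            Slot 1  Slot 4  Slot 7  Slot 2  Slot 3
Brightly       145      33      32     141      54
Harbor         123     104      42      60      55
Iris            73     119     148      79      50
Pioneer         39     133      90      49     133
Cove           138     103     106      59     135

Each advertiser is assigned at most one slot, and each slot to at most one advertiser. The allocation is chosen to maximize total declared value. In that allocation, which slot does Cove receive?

Optimal: Brightly→Slot 2 ($141), Harbor→Slot 1 ($123), Iris→Slot 7 ($148), Pioneer→Slot 4 ($133), Cove→Slot 3 ($135) — total 141+123+148+133+135 = $680.
Row-greedy (each advertiser in turn takes its best remaining slot) gives $589, worse by 91.
Every other assignment is strictly worse.
Cove's own top slot is Slot 1 ($138), but forcing Cove→Slot 1 and reassigning the rest optimally gives only $664 — worse by 16.

Cove receives Slot 3.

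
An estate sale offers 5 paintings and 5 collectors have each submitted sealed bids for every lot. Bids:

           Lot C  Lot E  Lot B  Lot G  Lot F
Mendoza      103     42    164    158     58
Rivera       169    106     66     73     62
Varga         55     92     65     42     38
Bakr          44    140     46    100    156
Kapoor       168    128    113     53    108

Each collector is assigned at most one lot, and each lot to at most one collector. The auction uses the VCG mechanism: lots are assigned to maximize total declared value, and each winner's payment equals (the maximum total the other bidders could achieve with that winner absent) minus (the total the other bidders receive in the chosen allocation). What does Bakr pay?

Bakr pays $1.

Efficient allocation: Mendoza→Lot G ($158), Rivera→Lot C ($169), Varga→Lot E ($92), Bakr→Lot F ($156), Kapoor→Lot B ($113); total welfare W = $688.
Bakr receives Lot F at value $156, so the others get W − 156 = $532.
Without Bakr: best allocation of the remaining 4 bidders over all 5 lots is Mendoza→Lot B ($164), Rivera→Lot C ($169), Varga→Lot E ($92), Kapoor→Lot F ($108), total $533.
VCG payment = (others' best without Bakr) − (others' welfare with Bakr) = 533 − 532 = $1.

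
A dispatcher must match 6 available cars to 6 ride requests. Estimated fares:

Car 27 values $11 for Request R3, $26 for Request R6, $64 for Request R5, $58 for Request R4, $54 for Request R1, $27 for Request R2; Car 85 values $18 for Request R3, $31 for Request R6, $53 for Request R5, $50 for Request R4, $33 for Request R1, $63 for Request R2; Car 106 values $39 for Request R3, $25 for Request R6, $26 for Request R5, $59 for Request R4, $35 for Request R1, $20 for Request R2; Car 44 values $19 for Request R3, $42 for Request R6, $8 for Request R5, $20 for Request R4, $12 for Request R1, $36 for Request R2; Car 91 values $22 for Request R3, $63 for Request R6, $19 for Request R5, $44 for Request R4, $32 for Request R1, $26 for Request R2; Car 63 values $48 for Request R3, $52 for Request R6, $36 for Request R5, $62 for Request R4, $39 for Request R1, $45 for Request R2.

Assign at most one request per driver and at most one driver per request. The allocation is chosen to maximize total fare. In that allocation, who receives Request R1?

Car 27 receives Request R1.

Treat this as an assignment problem: match each driver to one request.
Optimal: Car 27→Request R1 ($54), Car 85→Request R5 ($53), Car 106→Request R4 ($59), Car 44→Request R2 ($36), Car 91→Request R6 ($63), Car 63→Request R3 ($48) — total 54+53+59+36+63+48 = $313.
Car 27's own top request is Request R5 ($64), but forcing Car 27→Request R5 and reassigning the rest optimally gives only $309 — worse by 4.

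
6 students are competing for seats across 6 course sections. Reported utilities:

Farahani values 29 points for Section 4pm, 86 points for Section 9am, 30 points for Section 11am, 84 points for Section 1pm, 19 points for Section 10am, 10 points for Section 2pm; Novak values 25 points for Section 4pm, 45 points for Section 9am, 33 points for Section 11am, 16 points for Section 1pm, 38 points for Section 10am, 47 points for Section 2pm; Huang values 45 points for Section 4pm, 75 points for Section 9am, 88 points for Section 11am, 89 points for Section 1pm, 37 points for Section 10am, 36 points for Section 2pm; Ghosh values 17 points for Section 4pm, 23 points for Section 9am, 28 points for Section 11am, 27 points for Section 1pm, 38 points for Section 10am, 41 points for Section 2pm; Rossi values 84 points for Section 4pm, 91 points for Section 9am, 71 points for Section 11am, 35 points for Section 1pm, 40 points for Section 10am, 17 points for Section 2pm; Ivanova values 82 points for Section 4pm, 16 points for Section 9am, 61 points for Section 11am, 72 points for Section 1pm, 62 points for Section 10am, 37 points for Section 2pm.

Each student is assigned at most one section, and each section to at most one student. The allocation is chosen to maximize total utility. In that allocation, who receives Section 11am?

Huang receives Section 11am.

Optimal: Farahani→Section 1pm (84 points), Novak→Section 2pm (47 points), Huang→Section 11am (88 points), Ghosh→Section 10am (38 points), Rossi→Section 9am (91 points), Ivanova→Section 4pm (82 points) — total 84+47+88+38+91+82 = 430 points.
Max-entry greedy (repeatedly take the single best remaining cell) gives 377 points, worse by 53.
Every other assignment is strictly worse.
Huang's own top section is Section 1pm (89 points), but forcing Huang→Section 1pm and reassigning the rest optimally gives only 413 points — worse by 17.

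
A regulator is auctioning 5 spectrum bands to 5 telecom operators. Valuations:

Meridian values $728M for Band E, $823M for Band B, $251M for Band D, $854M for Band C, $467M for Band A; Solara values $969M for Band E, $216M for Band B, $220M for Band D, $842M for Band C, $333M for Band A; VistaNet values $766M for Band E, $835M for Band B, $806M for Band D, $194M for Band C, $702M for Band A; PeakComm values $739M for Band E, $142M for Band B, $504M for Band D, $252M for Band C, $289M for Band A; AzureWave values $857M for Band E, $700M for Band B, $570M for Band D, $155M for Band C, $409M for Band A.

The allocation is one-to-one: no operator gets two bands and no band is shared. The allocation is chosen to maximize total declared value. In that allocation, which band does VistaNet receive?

Optimal: Meridian→Band C ($854M), Solara→Band E ($969M), VistaNet→Band A ($702M), PeakComm→Band D ($504M), AzureWave→Band B ($700M) — total 854+969+702+504+700 = $3729M.
Column-greedy (each band in turn goes to its best remaining operator) gives $3517M, worse by 212.
Next-best assignment: Meridian→Band B, Solara→Band C, VistaNet→Band A, PeakComm→Band D, AzureWave→Band E = $3728M.
VistaNet's own top band is Band B ($835M), but forcing VistaNet→Band B and reassigning the rest optimally gives only $3571M — worse by 158.

VistaNet receives Band A.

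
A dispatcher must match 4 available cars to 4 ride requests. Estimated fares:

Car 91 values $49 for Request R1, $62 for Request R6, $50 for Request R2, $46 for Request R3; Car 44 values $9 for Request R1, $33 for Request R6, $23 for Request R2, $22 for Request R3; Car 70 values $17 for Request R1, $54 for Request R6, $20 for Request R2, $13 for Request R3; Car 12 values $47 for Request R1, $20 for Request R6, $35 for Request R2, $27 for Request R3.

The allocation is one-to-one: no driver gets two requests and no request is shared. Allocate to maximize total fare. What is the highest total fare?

This is the linear assignment problem.
Optimal: Car 91→Request R2 ($50), Car 44→Request R3 ($22), Car 70→Request R6 ($54), Car 12→Request R1 ($47) — total 50+22+54+47 = $173.
Every other assignment is strictly worse.

Maximum total: $173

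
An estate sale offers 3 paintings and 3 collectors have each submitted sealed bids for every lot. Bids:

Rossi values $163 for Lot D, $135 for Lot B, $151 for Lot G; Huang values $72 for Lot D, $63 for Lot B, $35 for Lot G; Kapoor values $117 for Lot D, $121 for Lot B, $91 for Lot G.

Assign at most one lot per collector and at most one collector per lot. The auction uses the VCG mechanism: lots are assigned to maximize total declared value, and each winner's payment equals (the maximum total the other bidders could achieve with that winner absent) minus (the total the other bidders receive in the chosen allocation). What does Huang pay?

Efficient allocation: Rossi→Lot G ($151), Huang→Lot D ($72), Kapoor→Lot B ($121); total welfare W = $344.
Huang receives Lot D at value $72, so the others get W − 72 = $272.
Without Huang: best allocation of the remaining 2 bidders over all 3 lots is Rossi→Lot D ($163), Kapoor→Lot B ($121), total $284.
VCG payment = (others' best without Huang) − (others' welfare with Huang) = 284 − 272 = $12.

Huang pays $12.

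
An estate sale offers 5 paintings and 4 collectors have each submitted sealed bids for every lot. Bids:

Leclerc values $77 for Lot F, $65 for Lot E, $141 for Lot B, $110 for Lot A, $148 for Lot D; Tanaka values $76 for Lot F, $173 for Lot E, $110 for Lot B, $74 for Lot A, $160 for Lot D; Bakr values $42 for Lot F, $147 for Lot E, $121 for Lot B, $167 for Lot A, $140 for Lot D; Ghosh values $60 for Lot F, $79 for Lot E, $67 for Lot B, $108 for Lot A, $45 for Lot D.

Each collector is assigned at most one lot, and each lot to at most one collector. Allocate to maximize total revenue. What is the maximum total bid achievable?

This is the linear assignment problem.
Optimal: Leclerc→Lot B ($141), Tanaka→Lot E ($173), Bakr→Lot D ($140), Ghosh→Lot A ($108) — total 141+173+140+108 = $562.
Row-greedy (each collector in turn takes its best remaining lot) gives $555, worse by 7.
Swapping Bakr↔Leclerc (Bakr→Lot B $121, Leclerc→Lot D $148) loses 12.
No other one-to-one assignment exceeds $562.

Maximum total: $562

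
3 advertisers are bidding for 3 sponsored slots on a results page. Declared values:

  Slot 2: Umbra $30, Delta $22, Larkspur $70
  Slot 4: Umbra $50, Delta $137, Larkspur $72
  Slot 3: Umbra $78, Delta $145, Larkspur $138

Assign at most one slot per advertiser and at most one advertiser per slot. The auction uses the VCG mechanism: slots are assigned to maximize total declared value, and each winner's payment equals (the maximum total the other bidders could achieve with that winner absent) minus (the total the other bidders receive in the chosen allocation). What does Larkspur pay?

Larkspur pays $48.

Efficient allocation: Umbra→Slot 2 ($30), Delta→Slot 4 ($137), Larkspur→Slot 3 ($138); total welfare W = $305.
Larkspur receives Slot 3 at value $138, so the others get W − 138 = $167.
Without Larkspur: best allocation of the remaining 2 bidders over all 3 slots is Umbra→Slot 3 ($78), Delta→Slot 4 ($137), total $215.
VCG payment = (others' best without Larkspur) − (others' welfare with Larkspur) = 215 − 167 = $48.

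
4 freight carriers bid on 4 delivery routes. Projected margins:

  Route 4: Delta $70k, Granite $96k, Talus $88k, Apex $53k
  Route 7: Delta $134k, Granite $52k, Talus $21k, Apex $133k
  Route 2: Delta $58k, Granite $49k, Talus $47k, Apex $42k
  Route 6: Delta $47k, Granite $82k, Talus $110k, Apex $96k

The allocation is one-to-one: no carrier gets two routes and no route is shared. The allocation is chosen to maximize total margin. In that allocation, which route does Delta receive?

Delta receives Route 2.

Optimal: Delta→Route 2 ($58k), Granite→Route 4 ($96k), Talus→Route 6 ($110k), Apex→Route 7 ($133k) — total 58+96+110+133 = $397k.
Max-entry greedy (repeatedly take the single best remaining cell) gives $382k, worse by 15.
Next-best assignment: Delta→Route 7, Granite→Route 4, Talus→Route 6, Apex→Route 2 = $382k.
No other one-to-one assignment exceeds $397k.
Delta's own top route is Route 7 ($134k), but forcing Delta→Route 7 and reassigning the rest optimally gives only $382k — worse by 15.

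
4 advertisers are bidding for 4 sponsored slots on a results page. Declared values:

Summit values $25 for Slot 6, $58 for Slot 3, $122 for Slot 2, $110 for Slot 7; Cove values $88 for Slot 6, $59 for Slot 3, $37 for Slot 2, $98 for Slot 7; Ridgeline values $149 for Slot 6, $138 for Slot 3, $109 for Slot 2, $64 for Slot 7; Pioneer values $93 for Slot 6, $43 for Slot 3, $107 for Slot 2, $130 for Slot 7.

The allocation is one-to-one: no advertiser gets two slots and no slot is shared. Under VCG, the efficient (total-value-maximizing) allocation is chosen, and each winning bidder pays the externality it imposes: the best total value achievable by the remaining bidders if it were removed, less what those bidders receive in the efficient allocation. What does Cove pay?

Efficient allocation: Summit→Slot 2 ($122), Cove→Slot 6 ($88), Ridgeline→Slot 3 ($138), Pioneer→Slot 7 ($130); total welfare W = $478.
Cove receives Slot 6 at value $88, so the others get W − 88 = $390.
Without Cove: best allocation of the remaining 3 bidders over all 4 slots is Summit→Slot 2 ($122), Ridgeline→Slot 6 ($149), Pioneer→Slot 7 ($130), total $401.
VCG payment = (others' best without Cove) − (others' welfare with Cove) = 401 − 390 = $11.

Cove pays $11.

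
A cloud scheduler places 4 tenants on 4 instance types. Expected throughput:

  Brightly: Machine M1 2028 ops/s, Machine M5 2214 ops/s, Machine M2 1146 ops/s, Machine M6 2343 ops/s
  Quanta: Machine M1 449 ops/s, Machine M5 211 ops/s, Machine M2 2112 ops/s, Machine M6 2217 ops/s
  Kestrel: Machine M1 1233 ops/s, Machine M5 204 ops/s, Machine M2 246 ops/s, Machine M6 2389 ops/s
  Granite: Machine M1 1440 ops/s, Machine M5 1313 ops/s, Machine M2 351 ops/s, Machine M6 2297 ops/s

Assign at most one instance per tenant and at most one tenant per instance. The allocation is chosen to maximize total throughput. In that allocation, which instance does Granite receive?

Granite receives Machine M1.

This is a one-to-one assignment (maximum-weight bipartite matching).
Optimal: Brightly→Machine M5 (2214 ops/s), Quanta→Machine M2 (2112 ops/s), Kestrel→Machine M6 (2389 ops/s), Granite→Machine M1 (1440 ops/s) — total 2214+2112+2389+1440 = 8155 ops/s.
Column-greedy (each instance in turn goes to its best remaining tenant) gives 7842 ops/s, worse by 313.
Next-best assignment: Brightly→Machine M5, Quanta→Machine M2, Kestrel→Machine M1, Granite→Machine M6 = 7856 ops/s.
Swapping Brightly↔Granite (Brightly→Machine M1 2028 ops/s, Granite→Machine M5 1313 ops/s) loses 313.
Checked against all permutations: 8155 ops/s is optimal.
Granite's own top instance is Machine M6 (2297 ops/s), but forcing Granite→Machine M6 and reassigning the rest optimally gives only 7856 ops/s — worse by 299.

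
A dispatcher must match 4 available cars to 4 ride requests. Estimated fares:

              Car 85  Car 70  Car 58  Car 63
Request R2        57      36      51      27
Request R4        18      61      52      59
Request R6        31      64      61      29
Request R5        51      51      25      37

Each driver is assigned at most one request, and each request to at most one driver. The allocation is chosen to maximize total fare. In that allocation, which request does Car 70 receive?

Car 70 receives Request R5.

This is the linear assignment problem.
Optimal: Car 85→Request R2 ($57), Car 70→Request R5 ($51), Car 58→Request R6 ($61), Car 63→Request R4 ($59) — total 57+51+61+59 = $228.
Column-greedy (each request in turn goes to its best remaining driver) gives $216, worse by 12.
Next-best assignment: Car 85→Request R5, Car 70→Request R6, Car 58→Request R2, Car 63→Request R4 = $225.
Swapping Car 63↔Car 70 (Car 63→Request R5 $37, Car 70→Request R4 $61) loses 12.
Checked against all permutations: $228 is optimal.
Car 70's own top request is Request R6 ($64), but forcing Car 70→Request R6 and reassigning the rest optimally gives only $225 — worse by 3.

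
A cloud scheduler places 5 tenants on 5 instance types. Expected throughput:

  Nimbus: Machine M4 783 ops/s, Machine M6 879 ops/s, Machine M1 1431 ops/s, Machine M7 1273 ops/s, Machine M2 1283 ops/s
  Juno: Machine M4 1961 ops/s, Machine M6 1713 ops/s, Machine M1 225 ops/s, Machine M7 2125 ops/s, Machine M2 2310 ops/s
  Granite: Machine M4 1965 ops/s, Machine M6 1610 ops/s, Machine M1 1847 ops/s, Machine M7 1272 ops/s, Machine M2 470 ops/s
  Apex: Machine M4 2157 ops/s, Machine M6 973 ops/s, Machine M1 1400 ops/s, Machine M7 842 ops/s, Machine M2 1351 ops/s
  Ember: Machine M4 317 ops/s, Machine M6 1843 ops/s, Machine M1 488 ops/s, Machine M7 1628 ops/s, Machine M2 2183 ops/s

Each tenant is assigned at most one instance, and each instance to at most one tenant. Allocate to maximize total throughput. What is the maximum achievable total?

Max total: 9506 ops/s

This is the linear assignment problem.
Optimal: Nimbus→Machine M1 (1431 ops/s), Juno→Machine M7 (2125 ops/s), Granite→Machine M6 (1610 ops/s), Apex→Machine M4 (2157 ops/s), Ember→Machine M2 (2183 ops/s) — total 1431+2125+1610+2157+2183 = 9506 ops/s.
Row-greedy (each tenant in turn takes its best remaining instance) gives 8307 ops/s, worse by 1199.
Next-best assignment: Nimbus→Machine M7, Juno→Machine M2, Granite→Machine M1, Apex→Machine M4, Ember→Machine M6 = 9430 ops/s.
Swapping Juno↔Ember (Juno→Machine M2 2310 ops/s, Ember→Machine M7 1628 ops/s) loses 370.
No other one-to-one assignment exceeds 9506 ops/s.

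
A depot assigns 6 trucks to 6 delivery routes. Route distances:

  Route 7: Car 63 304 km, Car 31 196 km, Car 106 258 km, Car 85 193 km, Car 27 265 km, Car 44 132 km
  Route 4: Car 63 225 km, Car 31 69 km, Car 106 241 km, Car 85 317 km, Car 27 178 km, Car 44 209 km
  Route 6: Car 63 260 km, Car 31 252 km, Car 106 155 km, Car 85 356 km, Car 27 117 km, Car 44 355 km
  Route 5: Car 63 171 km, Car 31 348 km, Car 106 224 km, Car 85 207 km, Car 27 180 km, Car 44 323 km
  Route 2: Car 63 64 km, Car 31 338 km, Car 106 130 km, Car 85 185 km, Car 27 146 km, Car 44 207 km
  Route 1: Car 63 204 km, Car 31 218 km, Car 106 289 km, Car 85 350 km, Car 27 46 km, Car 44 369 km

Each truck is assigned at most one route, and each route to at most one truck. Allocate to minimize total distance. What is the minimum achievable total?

This is a one-to-one assignment (minimum-cost bipartite matching).
Optimal: Car 63→Route 2 (64 km), Car 31→Route 4 (69 km), Car 106→Route 6 (155 km), Car 85→Route 5 (207 km), Car 27→Route 1 (46 km), Car 44→Route 7 (132 km) — total 64+69+155+207+46+132 = 673 km.
Column-greedy (each route in turn goes to its cheapest remaining truck) gives 969 km, worse by 296.

Minimum total: 673 km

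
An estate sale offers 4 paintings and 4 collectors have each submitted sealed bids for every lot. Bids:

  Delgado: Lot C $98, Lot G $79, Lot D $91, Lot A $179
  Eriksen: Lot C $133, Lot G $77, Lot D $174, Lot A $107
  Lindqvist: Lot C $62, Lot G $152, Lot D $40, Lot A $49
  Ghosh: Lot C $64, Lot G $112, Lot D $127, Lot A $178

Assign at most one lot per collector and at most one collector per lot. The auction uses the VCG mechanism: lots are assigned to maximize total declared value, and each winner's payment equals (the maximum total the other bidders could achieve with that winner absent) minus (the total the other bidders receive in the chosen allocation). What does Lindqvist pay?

Lindqvist pays $15.

Efficient allocation: Delgado→Lot C ($98), Eriksen→Lot D ($174), Lindqvist→Lot G ($152), Ghosh→Lot A ($178); total welfare W = $602.
Lindqvist receives Lot G at value $152, so the others get W − 152 = $450.
Without Lindqvist: best allocation of the remaining 3 bidders over all 4 lots is Delgado→Lot A ($179), Eriksen→Lot D ($174), Ghosh→Lot G ($112), total $465.
VCG payment = (others' best without Lindqvist) − (others' welfare with Lindqvist) = 465 − 450 = $15.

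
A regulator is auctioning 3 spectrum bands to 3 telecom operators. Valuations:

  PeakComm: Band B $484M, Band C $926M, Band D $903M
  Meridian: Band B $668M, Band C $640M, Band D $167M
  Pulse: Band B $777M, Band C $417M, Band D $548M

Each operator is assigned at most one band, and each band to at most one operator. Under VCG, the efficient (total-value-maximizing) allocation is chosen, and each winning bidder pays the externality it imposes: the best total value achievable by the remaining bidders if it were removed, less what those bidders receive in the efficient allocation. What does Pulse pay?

Efficient allocation: PeakComm→Band D ($903M), Meridian→Band C ($640M), Pulse→Band B ($777M); total welfare W = $2320M.
Pulse receives Band B at value $777M, so the others get W − 777 = $1543M.
Without Pulse: best allocation of the remaining 2 bidders over all 3 bands is PeakComm→Band C ($926M), Meridian→Band B ($668M), total $1594M.
VCG payment = (others' best without Pulse) − (others' welfare with Pulse) = 1594 − 1543 = $51M.

Pulse pays $51M.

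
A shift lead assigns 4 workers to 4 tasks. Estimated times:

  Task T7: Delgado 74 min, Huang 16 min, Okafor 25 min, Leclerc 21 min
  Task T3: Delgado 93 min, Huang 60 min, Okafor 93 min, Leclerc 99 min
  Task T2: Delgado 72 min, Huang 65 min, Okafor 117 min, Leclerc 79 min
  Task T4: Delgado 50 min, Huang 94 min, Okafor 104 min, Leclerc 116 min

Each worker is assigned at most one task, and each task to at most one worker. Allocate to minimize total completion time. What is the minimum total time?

Optimal: Delgado→Task T4 (50 min), Huang→Task T3 (60 min), Okafor→Task T7 (25 min), Leclerc→Task T2 (79 min) — total 50+60+25+79 = 214 min.
Row-greedy (each worker in turn takes its cheapest remaining task) gives 238 min, worse by 24.
Next-best assignment: Delgado→Task T4, Huang→Task T2, Okafor→Task T3, Leclerc→Task T7 = 229 min.
Checked against all permutations: 214 min is optimal.

Minimum total: 214 min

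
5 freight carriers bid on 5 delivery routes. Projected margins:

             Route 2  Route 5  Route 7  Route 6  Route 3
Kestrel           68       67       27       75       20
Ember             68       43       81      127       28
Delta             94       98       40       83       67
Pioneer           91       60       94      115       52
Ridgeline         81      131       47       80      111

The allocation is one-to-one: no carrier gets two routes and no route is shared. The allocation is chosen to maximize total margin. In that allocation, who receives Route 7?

This is the linear assignment problem.
Optimal: Kestrel→Route 2 ($68k), Ember→Route 6 ($127k), Delta→Route 5 ($98k), Pioneer→Route 7 ($94k), Ridgeline→Route 3 ($111k) — total 68+127+98+94+111 = $498k.
Row-greedy (each carrier in turn takes its best remaining route) gives $456k, worse by 42.
Pioneer's own top route is Route 6 ($115k), but forcing Pioneer→Route 6 and reassigning the rest optimally gives only $473k — worse by 25.

Pioneer receives Route 7.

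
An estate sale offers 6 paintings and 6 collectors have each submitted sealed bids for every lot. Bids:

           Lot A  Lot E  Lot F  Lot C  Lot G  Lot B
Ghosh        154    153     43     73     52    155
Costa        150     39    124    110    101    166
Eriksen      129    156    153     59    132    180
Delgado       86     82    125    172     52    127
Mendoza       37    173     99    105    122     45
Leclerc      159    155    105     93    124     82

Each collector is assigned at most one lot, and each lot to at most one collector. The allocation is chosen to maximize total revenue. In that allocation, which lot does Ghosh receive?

This is a one-to-one assignment (maximum-weight bipartite matching).
Optimal: Ghosh→Lot A ($154), Costa→Lot B ($166), Eriksen→Lot F ($153), Delgado→Lot C ($172), Mendoza→Lot E ($173), Leclerc→Lot G ($124) — total 154+166+153+172+173+124 = $942.
Row-greedy (each collector in turn takes its best remaining lot) gives $860, worse by 82.
Next-best assignment: Ghosh→Lot A, Costa→Lot F, Eriksen→Lot B, Delgado→Lot C, Mendoza→Lot E, Leclerc→Lot G = $927.
Swapping Mendoza↔Costa (Mendoza→Lot B $45, Costa→Lot E $39) loses 255.
Ghosh's own top lot is Lot B ($155), but forcing Ghosh→Lot B and reassigning the rest optimally gives only $927 — worse by 15.

Ghosh receives Lot A.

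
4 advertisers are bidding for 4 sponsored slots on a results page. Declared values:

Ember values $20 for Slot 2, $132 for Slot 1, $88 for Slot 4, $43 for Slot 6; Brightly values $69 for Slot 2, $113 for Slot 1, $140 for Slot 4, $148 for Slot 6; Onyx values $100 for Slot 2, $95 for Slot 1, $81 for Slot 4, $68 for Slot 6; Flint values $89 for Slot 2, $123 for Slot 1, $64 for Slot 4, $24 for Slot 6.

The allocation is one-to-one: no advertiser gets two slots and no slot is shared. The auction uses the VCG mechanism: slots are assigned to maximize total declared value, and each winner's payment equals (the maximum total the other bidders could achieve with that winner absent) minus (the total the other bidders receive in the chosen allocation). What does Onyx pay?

Efficient allocation: Ember→Slot 4 ($88), Brightly→Slot 6 ($148), Onyx→Slot 2 ($100), Flint→Slot 1 ($123); total welfare W = $459.
Onyx receives Slot 2 at value $100, so the others get W − 100 = $359.
Without Onyx: best allocation of the remaining 3 bidders over all 4 slots is Ember→Slot 1 ($132), Brightly→Slot 6 ($148), Flint→Slot 2 ($89), total $369.
VCG payment = (others' best without Onyx) − (others' welfare with Onyx) = 369 − 359 = $10.

Onyx pays $10.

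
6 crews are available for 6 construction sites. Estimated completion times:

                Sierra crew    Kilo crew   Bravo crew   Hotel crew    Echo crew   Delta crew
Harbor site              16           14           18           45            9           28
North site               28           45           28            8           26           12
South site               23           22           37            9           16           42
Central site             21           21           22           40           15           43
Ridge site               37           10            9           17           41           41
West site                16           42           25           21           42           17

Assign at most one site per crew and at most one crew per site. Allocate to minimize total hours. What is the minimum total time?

Minimum total: 75 hours

Treat this as an assignment problem: match each crew to one site.
Optimal: Sierra crew→West site (16 hours), Kilo crew→Harbor site (14 hours), Bravo crew→Ridge site (9 hours), Hotel crew→South site (9 hours), Echo crew→Central site (15 hours), Delta crew→North site (12 hours) — total 16+14+9+9+15+12 = 75 hours.
Next-best assignment: Sierra crew→West site, Kilo crew→Central site, Bravo crew→Ridge site, Hotel crew→South site, Echo crew→Harbor site, Delta crew→North site = 76 hours.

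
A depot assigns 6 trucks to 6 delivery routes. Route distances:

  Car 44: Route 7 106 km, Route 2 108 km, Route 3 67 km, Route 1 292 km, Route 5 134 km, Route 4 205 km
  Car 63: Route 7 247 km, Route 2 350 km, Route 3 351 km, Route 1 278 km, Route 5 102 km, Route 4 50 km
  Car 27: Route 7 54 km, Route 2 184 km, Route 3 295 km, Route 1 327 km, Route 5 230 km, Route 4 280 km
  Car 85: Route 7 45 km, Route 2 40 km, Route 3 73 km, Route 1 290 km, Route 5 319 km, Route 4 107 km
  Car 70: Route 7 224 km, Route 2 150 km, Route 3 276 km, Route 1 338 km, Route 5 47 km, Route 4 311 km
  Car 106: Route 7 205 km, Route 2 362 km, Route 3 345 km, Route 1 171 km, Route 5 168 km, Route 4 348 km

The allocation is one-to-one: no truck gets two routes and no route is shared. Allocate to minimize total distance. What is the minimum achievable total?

Min total: 429 km

Optimal: Car 44→Route 3 (67 km), Car 63→Route 4 (50 km), Car 27→Route 7 (54 km), Car 85→Route 2 (40 km), Car 70→Route 5 (47 km), Car 106→Route 1 (171 km) — total 67+50+54+40+47+171 = 429 km.
Next-best assignment: Car 44→Route 2, Car 63→Route 4, Car 27→Route 7, Car 85→Route 3, Car 70→Route 5, Car 106→Route 1 = 503 km.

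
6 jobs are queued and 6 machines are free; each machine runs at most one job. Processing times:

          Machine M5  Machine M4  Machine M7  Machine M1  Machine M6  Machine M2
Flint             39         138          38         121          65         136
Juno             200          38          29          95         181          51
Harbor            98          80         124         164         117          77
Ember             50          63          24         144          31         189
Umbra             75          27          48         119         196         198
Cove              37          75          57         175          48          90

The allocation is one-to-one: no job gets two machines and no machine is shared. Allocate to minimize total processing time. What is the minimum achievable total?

Min total: 305 min

Optimal: Flint→Machine M7 (38 min), Juno→Machine M1 (95 min), Harbor→Machine M2 (77 min), Ember→Machine M6 (31 min), Umbra→Machine M4 (27 min), Cove→Machine M5 (37 min) — total 38+95+77+31+27+37 = 305 min.
Row-greedy (each job in turn takes its cheapest remaining machine) gives 434 min, worse by 129.
Next-best assignment: Flint→Machine M5, Juno→Machine M1, Harbor→Machine M2, Ember→Machine M7, Umbra→Machine M4, Cove→Machine M6 = 310 min.
Swapping Juno↔Cove (Juno→Machine M5 200 min, Cove→Machine M1 175 min) adds 243.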